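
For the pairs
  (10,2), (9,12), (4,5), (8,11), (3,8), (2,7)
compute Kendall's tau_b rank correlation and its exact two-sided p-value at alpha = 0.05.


Step 1: Enumerate the 15 unordered pairs (i,j) with i<j and classify each by sign(x_j-x_i) * sign(y_j-y_i).
  (1,2):dx=-1,dy=+10->D; (1,3):dx=-6,dy=+3->D; (1,4):dx=-2,dy=+9->D; (1,5):dx=-7,dy=+6->D
  (1,6):dx=-8,dy=+5->D; (2,3):dx=-5,dy=-7->C; (2,4):dx=-1,dy=-1->C; (2,5):dx=-6,dy=-4->C
  (2,6):dx=-7,dy=-5->C; (3,4):dx=+4,dy=+6->C; (3,5):dx=-1,dy=+3->D; (3,6):dx=-2,dy=+2->D
  (4,5):dx=-5,dy=-3->C; (4,6):dx=-6,dy=-4->C; (5,6):dx=-1,dy=-1->C
Step 2: C = 8, D = 7, total pairs = 15.
Step 3: tau = (C - D)/(n(n-1)/2) = (8 - 7)/15 = 0.066667.
Step 4: Exact two-sided p-value (enumerate n! = 720 permutations of y under H0): p = 1.000000.
Step 5: alpha = 0.05. fail to reject H0.

tau_b = 0.0667 (C=8, D=7), p = 1.000000, fail to reject H0.


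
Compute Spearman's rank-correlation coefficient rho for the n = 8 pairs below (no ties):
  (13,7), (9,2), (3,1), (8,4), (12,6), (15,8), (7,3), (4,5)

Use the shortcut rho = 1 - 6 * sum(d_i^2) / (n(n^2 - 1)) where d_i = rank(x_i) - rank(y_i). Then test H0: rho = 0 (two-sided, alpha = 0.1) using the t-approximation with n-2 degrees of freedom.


Step 1: Rank x and y separately (midranks; no ties here).
rank(x): 13->7, 9->5, 3->1, 8->4, 12->6, 15->8, 7->3, 4->2
rank(y): 7->7, 2->2, 1->1, 4->4, 6->6, 8->8, 3->3, 5->5
Step 2: d_i = R_x(i) - R_y(i); compute d_i^2.
  (7-7)^2=0, (5-2)^2=9, (1-1)^2=0, (4-4)^2=0, (6-6)^2=0, (8-8)^2=0, (3-3)^2=0, (2-5)^2=9
sum(d^2) = 18.
Step 3: rho = 1 - 6*18 / (8*(8^2 - 1)) = 1 - 108/504 = 0.785714.
Step 4: Under H0, t = rho * sqrt((n-2)/(1-rho^2)) = 3.1113 ~ t(6).
Step 5: Two-sided p-value from the t-distribution with 6 df = 0.020815.
Step 6: alpha = 0.1. reject H0.

rho = 0.7857, p = 0.020815, reject H0 at alpha = 0.1.


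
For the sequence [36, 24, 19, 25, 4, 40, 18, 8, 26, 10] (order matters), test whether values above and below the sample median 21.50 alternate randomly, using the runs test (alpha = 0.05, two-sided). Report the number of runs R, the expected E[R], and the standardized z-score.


Step 1: Compute median = 21.50; label A = above, B = below.
Labels in order: AABABABBAB  (n_A = 5, n_B = 5)
Step 2: Count runs R = 8.
Step 3: Under H0 (random ordering), E[R] = 2*n_A*n_B/(n_A+n_B) + 1 = 2*5*5/10 + 1 = 6.0000.
        Var[R] = 2*n_A*n_B*(2*n_A*n_B - n_A - n_B) / ((n_A+n_B)^2 * (n_A+n_B-1)) = 2000/900 = 2.2222.
        SD[R] = 1.4907.
Step 4: Continuity-corrected z = (R - 0.5 - E[R]) / SD[R] = (8 - 0.5 - 6.0000) / 1.4907 = 1.0062.
Step 5: Two-sided p-value via normal approximation = 2*(1 - Phi(|z|)) = 0.314305.
Step 6: alpha = 0.05. fail to reject H0.

R = 8, z = 1.0062, p = 0.314305, fail to reject H0.


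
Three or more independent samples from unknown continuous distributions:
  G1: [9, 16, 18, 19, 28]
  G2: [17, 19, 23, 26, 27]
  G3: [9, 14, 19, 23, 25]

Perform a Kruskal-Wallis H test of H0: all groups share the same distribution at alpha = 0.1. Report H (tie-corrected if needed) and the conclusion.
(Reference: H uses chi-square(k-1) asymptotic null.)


Step 1: Combine all N = 15 observations and assign midranks.
sorted (value, group, rank): (9,G1,1.5), (9,G3,1.5), (14,G3,3), (16,G1,4), (17,G2,5), (18,G1,6), (19,G1,8), (19,G2,8), (19,G3,8), (23,G2,10.5), (23,G3,10.5), (25,G3,12), (26,G2,13), (27,G2,14), (28,G1,15)
Step 2: Sum ranks within each group.
R_1 = 34.5 (n_1 = 5)
R_2 = 50.5 (n_2 = 5)
R_3 = 35 (n_3 = 5)
Step 3: H = 12/(N(N+1)) * sum(R_i^2/n_i) - 3(N+1)
     = 12/(15*16) * (34.5^2/5 + 50.5^2/5 + 35^2/5) - 3*16
     = 0.050000 * 993.1 - 48
     = 1.655000.
Step 4: Ties present; correction factor C = 1 - 36/(15^3 - 15) = 0.989286. Corrected H = 1.655000 / 0.989286 = 1.672924.
Step 5: Under H0, H ~ chi^2(2); p-value = 0.433241.
Step 6: alpha = 0.1. fail to reject H0.

H = 1.6729, df = 2, p = 0.433241, fail to reject H0.


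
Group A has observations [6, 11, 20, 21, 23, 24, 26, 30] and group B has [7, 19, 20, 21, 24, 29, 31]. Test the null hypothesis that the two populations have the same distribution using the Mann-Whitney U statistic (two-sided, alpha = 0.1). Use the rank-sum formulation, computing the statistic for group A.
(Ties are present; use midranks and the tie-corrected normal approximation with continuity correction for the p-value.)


Step 1: Combine and sort all 15 observations; assign midranks.
sorted (value, group): (6,X), (7,Y), (11,X), (19,Y), (20,X), (20,Y), (21,X), (21,Y), (23,X), (24,X), (24,Y), (26,X), (29,Y), (30,X), (31,Y)
ranks: 6->1, 7->2, 11->3, 19->4, 20->5.5, 20->5.5, 21->7.5, 21->7.5, 23->9, 24->10.5, 24->10.5, 26->12, 29->13, 30->14, 31->15
Step 2: Rank sum for X: R1 = 1 + 3 + 5.5 + 7.5 + 9 + 10.5 + 12 + 14 = 62.5.
Step 3: U_X = R1 - n1(n1+1)/2 = 62.5 - 8*9/2 = 62.5 - 36 = 26.5.
       U_Y = n1*n2 - U_X = 56 - 26.5 = 29.5.
Step 4: Ties are present, so use the tie-corrected normal approximation (with continuity correction) for the p-value.
Step 5: p-value = 0.907622; compare to alpha = 0.1. fail to reject H0.

U_X = 26.5, p = 0.907622, fail to reject H0 at alpha = 0.1.


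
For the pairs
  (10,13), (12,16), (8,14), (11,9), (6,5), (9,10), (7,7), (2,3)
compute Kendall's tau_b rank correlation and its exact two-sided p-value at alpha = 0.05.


Step 1: Enumerate the 28 unordered pairs (i,j) with i<j and classify each by sign(x_j-x_i) * sign(y_j-y_i).
  (1,2):dx=+2,dy=+3->C; (1,3):dx=-2,dy=+1->D; (1,4):dx=+1,dy=-4->D; (1,5):dx=-4,dy=-8->C
  (1,6):dx=-1,dy=-3->C; (1,7):dx=-3,dy=-6->C; (1,8):dx=-8,dy=-10->C; (2,3):dx=-4,dy=-2->C
  (2,4):dx=-1,dy=-7->C; (2,5):dx=-6,dy=-11->C; (2,6):dx=-3,dy=-6->C; (2,7):dx=-5,dy=-9->C
  (2,8):dx=-10,dy=-13->C; (3,4):dx=+3,dy=-5->D; (3,5):dx=-2,dy=-9->C; (3,6):dx=+1,dy=-4->D
  (3,7):dx=-1,dy=-7->C; (3,8):dx=-6,dy=-11->C; (4,5):dx=-5,dy=-4->C; (4,6):dx=-2,dy=+1->D
  (4,7):dx=-4,dy=-2->C; (4,8):dx=-9,dy=-6->C; (5,6):dx=+3,dy=+5->C; (5,7):dx=+1,dy=+2->C
  (5,8):dx=-4,dy=-2->C; (6,7):dx=-2,dy=-3->C; (6,8):dx=-7,dy=-7->C; (7,8):dx=-5,dy=-4->C
Step 2: C = 23, D = 5, total pairs = 28.
Step 3: tau = (C - D)/(n(n-1)/2) = (23 - 5)/28 = 0.642857.
Step 4: Exact two-sided p-value (enumerate n! = 40320 permutations of y under H0): p = 0.031151.
Step 5: alpha = 0.05. reject H0.

tau_b = 0.6429 (C=23, D=5), p = 0.031151, reject H0.


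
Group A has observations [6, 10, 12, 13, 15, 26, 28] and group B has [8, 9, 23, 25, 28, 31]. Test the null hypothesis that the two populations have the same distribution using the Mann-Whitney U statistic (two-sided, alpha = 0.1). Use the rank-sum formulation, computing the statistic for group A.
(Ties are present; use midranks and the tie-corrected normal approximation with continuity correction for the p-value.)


Step 1: Combine and sort all 13 observations; assign midranks.
sorted (value, group): (6,X), (8,Y), (9,Y), (10,X), (12,X), (13,X), (15,X), (23,Y), (25,Y), (26,X), (28,X), (28,Y), (31,Y)
ranks: 6->1, 8->2, 9->3, 10->4, 12->5, 13->6, 15->7, 23->8, 25->9, 26->10, 28->11.5, 28->11.5, 31->13
Step 2: Rank sum for X: R1 = 1 + 4 + 5 + 6 + 7 + 10 + 11.5 = 44.5.
Step 3: U_X = R1 - n1(n1+1)/2 = 44.5 - 7*8/2 = 44.5 - 28 = 16.5.
       U_Y = n1*n2 - U_X = 42 - 16.5 = 25.5.
Step 4: Ties are present, so use the tie-corrected normal approximation (with continuity correction) for the p-value.
Step 5: p-value = 0.567176; compare to alpha = 0.1. fail to reject H0.

U_X = 16.5, p = 0.567176, fail to reject H0 at alpha = 0.1.


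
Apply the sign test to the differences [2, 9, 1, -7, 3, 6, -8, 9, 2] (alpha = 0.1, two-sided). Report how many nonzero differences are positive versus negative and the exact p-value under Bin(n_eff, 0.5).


Step 1: Discard zero differences. Original n = 9; n_eff = number of nonzero differences = 9.
Nonzero differences (with sign): +2, +9, +1, -7, +3, +6, -8, +9, +2
Step 2: Count signs: positive = 7, negative = 2.
Step 3: Under H0: P(positive) = 0.5, so the number of positives S ~ Bin(9, 0.5).
Step 4: Two-sided exact p-value = sum of Bin(9,0.5) probabilities at or below the observed probability = 0.179688.
Step 5: alpha = 0.1. fail to reject H0.

n_eff = 9, pos = 7, neg = 2, p = 0.179688, fail to reject H0.


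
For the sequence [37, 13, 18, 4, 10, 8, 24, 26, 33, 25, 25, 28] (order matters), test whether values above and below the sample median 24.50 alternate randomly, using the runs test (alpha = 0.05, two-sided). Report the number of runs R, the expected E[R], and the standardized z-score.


Step 1: Compute median = 24.50; label A = above, B = below.
Labels in order: ABBBBBBAAAAA  (n_A = 6, n_B = 6)
Step 2: Count runs R = 3.
Step 3: Under H0 (random ordering), E[R] = 2*n_A*n_B/(n_A+n_B) + 1 = 2*6*6/12 + 1 = 7.0000.
        Var[R] = 2*n_A*n_B*(2*n_A*n_B - n_A - n_B) / ((n_A+n_B)^2 * (n_A+n_B-1)) = 4320/1584 = 2.7273.
        SD[R] = 1.6514.
Step 4: Continuity-corrected z = (R + 0.5 - E[R]) / SD[R] = (3 + 0.5 - 7.0000) / 1.6514 = -2.1194.
Step 5: Two-sided p-value via normal approximation = 2*(1 - Phi(|z|)) = 0.034060.
Step 6: alpha = 0.05. reject H0.

R = 3, z = -2.1194, p = 0.034060, reject H0.


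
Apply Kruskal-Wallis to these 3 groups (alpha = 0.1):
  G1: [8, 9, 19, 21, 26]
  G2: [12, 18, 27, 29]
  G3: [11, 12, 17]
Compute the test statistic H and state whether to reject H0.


Step 1: Combine all N = 12 observations and assign midranks.
sorted (value, group, rank): (8,G1,1), (9,G1,2), (11,G3,3), (12,G2,4.5), (12,G3,4.5), (17,G3,6), (18,G2,7), (19,G1,8), (21,G1,9), (26,G1,10), (27,G2,11), (29,G2,12)
Step 2: Sum ranks within each group.
R_1 = 30 (n_1 = 5)
R_2 = 34.5 (n_2 = 4)
R_3 = 13.5 (n_3 = 3)
Step 3: H = 12/(N(N+1)) * sum(R_i^2/n_i) - 3(N+1)
     = 12/(12*13) * (30^2/5 + 34.5^2/4 + 13.5^2/3) - 3*13
     = 0.076923 * 538.312 - 39
     = 2.408654.
Step 4: Ties present; correction factor C = 1 - 6/(12^3 - 12) = 0.996503. Corrected H = 2.408654 / 0.996503 = 2.417105.
Step 5: Under H0, H ~ chi^2(2); p-value = 0.298629.
Step 6: alpha = 0.1. fail to reject H0.

H = 2.4171, df = 2, p = 0.298629, fail to reject H0.


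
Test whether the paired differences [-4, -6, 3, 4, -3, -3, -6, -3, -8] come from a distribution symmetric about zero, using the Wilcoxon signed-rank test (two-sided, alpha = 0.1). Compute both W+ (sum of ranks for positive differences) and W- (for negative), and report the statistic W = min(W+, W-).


Step 1: Drop any zero differences (none here) and take |d_i|.
|d| = [4, 6, 3, 4, 3, 3, 6, 3, 8]
Step 2: Midrank |d_i| (ties get averaged ranks).
ranks: |4|->5.5, |6|->7.5, |3|->2.5, |4|->5.5, |3|->2.5, |3|->2.5, |6|->7.5, |3|->2.5, |8|->9
Step 3: Attach original signs; sum ranks with positive sign and with negative sign.
W+ = 2.5 + 5.5 = 8
W- = 5.5 + 7.5 + 2.5 + 2.5 + 7.5 + 2.5 + 9 = 37
(Check: W+ + W- = 45 should equal n(n+1)/2 = 45.)
Step 4: Test statistic W = min(W+, W-) = 8.
Step 5: Ties in |d|, so use the tie-corrected normal approximation.
        E[W] = n(n+1)/4 = 9*10/4 = 22.5.
        Tie groups: |d|=3 (t=4), |d|=4 (t=2), |d|=6 (t=2); sum(t^3 - t) = 72.
        Var[W] = n(n+1)(2n+1)/24 - sum(t^3-t)/48 = 1710/24 - 72/48 = 69.75.
        z = (W - E[W]) / sqrt(Var[W]) = (8 - 22.5) / 8.3516 = -1.7362.
        Two-sided p = 2*Phi(z) = 0.082531.
Step 6: alpha = 0.1. reject H0.

W+ = 8, W- = 37, W = min = 8, p = 0.082531, reject H0.


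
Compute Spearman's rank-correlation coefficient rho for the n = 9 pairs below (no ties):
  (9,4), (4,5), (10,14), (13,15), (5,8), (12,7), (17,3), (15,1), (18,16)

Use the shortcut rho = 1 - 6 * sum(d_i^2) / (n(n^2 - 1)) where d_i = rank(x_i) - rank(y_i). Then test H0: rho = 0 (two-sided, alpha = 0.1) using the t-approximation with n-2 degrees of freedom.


Step 1: Rank x and y separately (midranks; no ties here).
rank(x): 9->3, 4->1, 10->4, 13->6, 5->2, 12->5, 17->8, 15->7, 18->9
rank(y): 4->3, 5->4, 14->7, 15->8, 8->6, 7->5, 3->2, 1->1, 16->9
Step 2: d_i = R_x(i) - R_y(i); compute d_i^2.
  (3-3)^2=0, (1-4)^2=9, (4-7)^2=9, (6-8)^2=4, (2-6)^2=16, (5-5)^2=0, (8-2)^2=36, (7-1)^2=36, (9-9)^2=0
sum(d^2) = 110.
Step 3: rho = 1 - 6*110 / (9*(9^2 - 1)) = 1 - 660/720 = 0.083333.
Step 4: Under H0, t = rho * sqrt((n-2)/(1-rho^2)) = 0.2212 ~ t(7).
Step 5: Two-sided p-value from the t-distribution with 7 df = 0.831214.
Step 6: alpha = 0.1. fail to reject H0.

rho = 0.0833, p = 0.831214, fail to reject H0 at alpha = 0.1.


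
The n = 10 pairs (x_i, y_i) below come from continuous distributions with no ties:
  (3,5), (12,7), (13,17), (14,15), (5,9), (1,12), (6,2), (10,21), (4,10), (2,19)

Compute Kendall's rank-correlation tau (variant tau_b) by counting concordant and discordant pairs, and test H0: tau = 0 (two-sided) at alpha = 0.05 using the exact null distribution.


Step 1: Enumerate the 45 unordered pairs (i,j) with i<j and classify each by sign(x_j-x_i) * sign(y_j-y_i).
  (1,2):dx=+9,dy=+2->C; (1,3):dx=+10,dy=+12->C; (1,4):dx=+11,dy=+10->C; (1,5):dx=+2,dy=+4->C
  (1,6):dx=-2,dy=+7->D; (1,7):dx=+3,dy=-3->D; (1,8):dx=+7,dy=+16->C; (1,9):dx=+1,dy=+5->C
  (1,10):dx=-1,dy=+14->D; (2,3):dx=+1,dy=+10->C; (2,4):dx=+2,dy=+8->C; (2,5):dx=-7,dy=+2->D
  (2,6):dx=-11,dy=+5->D; (2,7):dx=-6,dy=-5->C; (2,8):dx=-2,dy=+14->D; (2,9):dx=-8,dy=+3->D
  (2,10):dx=-10,dy=+12->D; (3,4):dx=+1,dy=-2->D; (3,5):dx=-8,dy=-8->C; (3,6):dx=-12,dy=-5->C
  (3,7):dx=-7,dy=-15->C; (3,8):dx=-3,dy=+4->D; (3,9):dx=-9,dy=-7->C; (3,10):dx=-11,dy=+2->D
  (4,5):dx=-9,dy=-6->C; (4,6):dx=-13,dy=-3->C; (4,7):dx=-8,dy=-13->C; (4,8):dx=-4,dy=+6->D
  (4,9):dx=-10,dy=-5->C; (4,10):dx=-12,dy=+4->D; (5,6):dx=-4,dy=+3->D; (5,7):dx=+1,dy=-7->D
  (5,8):dx=+5,dy=+12->C; (5,9):dx=-1,dy=+1->D; (5,10):dx=-3,dy=+10->D; (6,7):dx=+5,dy=-10->D
  (6,8):dx=+9,dy=+9->C; (6,9):dx=+3,dy=-2->D; (6,10):dx=+1,dy=+7->C; (7,8):dx=+4,dy=+19->C
  (7,9):dx=-2,dy=+8->D; (7,10):dx=-4,dy=+17->D; (8,9):dx=-6,dy=-11->C; (8,10):dx=-8,dy=-2->C
  (9,10):dx=-2,dy=+9->D
Step 2: C = 23, D = 22, total pairs = 45.
Step 3: tau = (C - D)/(n(n-1)/2) = (23 - 22)/45 = 0.022222.
Step 4: Exact two-sided p-value (enumerate n! = 3628800 permutations of y under H0): p = 1.000000.
Step 5: alpha = 0.05. fail to reject H0.

tau_b = 0.0222 (C=23, D=22), p = 1.000000, fail to reject H0.


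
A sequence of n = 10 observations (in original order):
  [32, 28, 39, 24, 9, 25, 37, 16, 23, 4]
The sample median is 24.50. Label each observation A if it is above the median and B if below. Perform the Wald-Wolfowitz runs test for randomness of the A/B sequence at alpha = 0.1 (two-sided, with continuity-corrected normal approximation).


Step 1: Compute median = 24.50; label A = above, B = below.
Labels in order: AAABBAABBB  (n_A = 5, n_B = 5)
Step 2: Count runs R = 4.
Step 3: Under H0 (random ordering), E[R] = 2*n_A*n_B/(n_A+n_B) + 1 = 2*5*5/10 + 1 = 6.0000.
        Var[R] = 2*n_A*n_B*(2*n_A*n_B - n_A - n_B) / ((n_A+n_B)^2 * (n_A+n_B-1)) = 2000/900 = 2.2222.
        SD[R] = 1.4907.
Step 4: Continuity-corrected z = (R + 0.5 - E[R]) / SD[R] = (4 + 0.5 - 6.0000) / 1.4907 = -1.0062.
Step 5: Two-sided p-value via normal approximation = 2*(1 - Phi(|z|)) = 0.314305.
Step 6: alpha = 0.1. fail to reject H0.

R = 4, z = -1.0062, p = 0.314305, fail to reject H0.


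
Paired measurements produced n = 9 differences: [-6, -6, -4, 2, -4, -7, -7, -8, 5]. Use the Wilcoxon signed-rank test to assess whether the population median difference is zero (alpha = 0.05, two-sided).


Step 1: Drop any zero differences (none here) and take |d_i|.
|d| = [6, 6, 4, 2, 4, 7, 7, 8, 5]
Step 2: Midrank |d_i| (ties get averaged ranks).
ranks: |6|->5.5, |6|->5.5, |4|->2.5, |2|->1, |4|->2.5, |7|->7.5, |7|->7.5, |8|->9, |5|->4
Step 3: Attach original signs; sum ranks with positive sign and with negative sign.
W+ = 1 + 4 = 5
W- = 5.5 + 5.5 + 2.5 + 2.5 + 7.5 + 7.5 + 9 = 40
(Check: W+ + W- = 45 should equal n(n+1)/2 = 45.)
Step 4: Test statistic W = min(W+, W-) = 5.
Step 5: Ties in |d|, so use the tie-corrected normal approximation.
        E[W] = n(n+1)/4 = 9*10/4 = 22.5.
        Tie groups: |d|=4 (t=2), |d|=6 (t=2), |d|=7 (t=2); sum(t^3 - t) = 18.
        Var[W] = n(n+1)(2n+1)/24 - sum(t^3-t)/48 = 1710/24 - 18/48 = 70.875.
        z = (W - E[W]) / sqrt(Var[W]) = (5 - 22.5) / 8.4187 = -2.0787.
        Two-sided p = 2*Phi(z) = 0.037645.
Step 6: alpha = 0.05. reject H0.

W+ = 5, W- = 40, W = min = 5, p = 0.037645, reject H0.


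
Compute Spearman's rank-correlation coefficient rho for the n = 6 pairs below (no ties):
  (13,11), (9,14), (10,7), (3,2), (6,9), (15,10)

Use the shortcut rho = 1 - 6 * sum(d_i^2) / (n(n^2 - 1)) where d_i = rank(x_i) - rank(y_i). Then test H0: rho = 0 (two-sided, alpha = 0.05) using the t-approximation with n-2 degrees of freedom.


Step 1: Rank x and y separately (midranks; no ties here).
rank(x): 13->5, 9->3, 10->4, 3->1, 6->2, 15->6
rank(y): 11->5, 14->6, 7->2, 2->1, 9->3, 10->4
Step 2: d_i = R_x(i) - R_y(i); compute d_i^2.
  (5-5)^2=0, (3-6)^2=9, (4-2)^2=4, (1-1)^2=0, (2-3)^2=1, (6-4)^2=4
sum(d^2) = 18.
Step 3: rho = 1 - 6*18 / (6*(6^2 - 1)) = 1 - 108/210 = 0.485714.
Step 4: Under H0, t = rho * sqrt((n-2)/(1-rho^2)) = 1.1113 ~ t(4).
Step 5: Two-sided p-value from the t-distribution with 4 df = 0.328723.
Step 6: alpha = 0.05. fail to reject H0.

rho = 0.4857, p = 0.328723, fail to reject H0 at alpha = 0.05.


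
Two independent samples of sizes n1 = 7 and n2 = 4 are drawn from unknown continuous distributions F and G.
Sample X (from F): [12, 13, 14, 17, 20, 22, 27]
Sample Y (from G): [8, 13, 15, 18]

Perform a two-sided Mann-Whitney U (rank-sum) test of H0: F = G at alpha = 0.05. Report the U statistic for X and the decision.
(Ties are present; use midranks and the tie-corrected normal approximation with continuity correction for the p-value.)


Step 1: Combine and sort all 11 observations; assign midranks.
sorted (value, group): (8,Y), (12,X), (13,X), (13,Y), (14,X), (15,Y), (17,X), (18,Y), (20,X), (22,X), (27,X)
ranks: 8->1, 12->2, 13->3.5, 13->3.5, 14->5, 15->6, 17->7, 18->8, 20->9, 22->10, 27->11
Step 2: Rank sum for X: R1 = 2 + 3.5 + 5 + 7 + 9 + 10 + 11 = 47.5.
Step 3: U_X = R1 - n1(n1+1)/2 = 47.5 - 7*8/2 = 47.5 - 28 = 19.5.
       U_Y = n1*n2 - U_X = 28 - 19.5 = 8.5.
Step 4: Ties are present, so use the tie-corrected normal approximation (with continuity correction) for the p-value.
Step 5: p-value = 0.343605; compare to alpha = 0.05. fail to reject H0.

U_X = 19.5, p = 0.343605, fail to reject H0 at alpha = 0.05.


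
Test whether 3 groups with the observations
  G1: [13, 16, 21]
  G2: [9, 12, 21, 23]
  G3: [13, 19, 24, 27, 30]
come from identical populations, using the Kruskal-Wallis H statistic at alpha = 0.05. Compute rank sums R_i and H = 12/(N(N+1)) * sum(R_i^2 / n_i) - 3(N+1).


Step 1: Combine all N = 12 observations and assign midranks.
sorted (value, group, rank): (9,G2,1), (12,G2,2), (13,G1,3.5), (13,G3,3.5), (16,G1,5), (19,G3,6), (21,G1,7.5), (21,G2,7.5), (23,G2,9), (24,G3,10), (27,G3,11), (30,G3,12)
Step 2: Sum ranks within each group.
R_1 = 16 (n_1 = 3)
R_2 = 19.5 (n_2 = 4)
R_3 = 42.5 (n_3 = 5)
Step 3: H = 12/(N(N+1)) * sum(R_i^2/n_i) - 3(N+1)
     = 12/(12*13) * (16^2/3 + 19.5^2/4 + 42.5^2/5) - 3*13
     = 0.076923 * 541.646 - 39
     = 2.665064.
Step 4: Ties present; correction factor C = 1 - 12/(12^3 - 12) = 0.993007. Corrected H = 2.665064 / 0.993007 = 2.683832.
Step 5: Under H0, H ~ chi^2(2); p-value = 0.261344.
Step 6: alpha = 0.05. fail to reject H0.

H = 2.6838, df = 2, p = 0.261344, fail to reject H0.


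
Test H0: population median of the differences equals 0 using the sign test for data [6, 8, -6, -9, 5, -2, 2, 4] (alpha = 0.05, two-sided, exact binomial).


Step 1: Discard zero differences. Original n = 8; n_eff = number of nonzero differences = 8.
Nonzero differences (with sign): +6, +8, -6, -9, +5, -2, +2, +4
Step 2: Count signs: positive = 5, negative = 3.
Step 3: Under H0: P(positive) = 0.5, so the number of positives S ~ Bin(8, 0.5).
Step 4: Two-sided exact p-value = sum of Bin(8,0.5) probabilities at or below the observed probability = 0.726562.
Step 5: alpha = 0.05. fail to reject H0.

n_eff = 8, pos = 5, neg = 3, p = 0.726562, fail to reject H0.


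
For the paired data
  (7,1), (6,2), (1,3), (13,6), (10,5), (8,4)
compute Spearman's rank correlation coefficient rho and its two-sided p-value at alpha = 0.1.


Step 1: Rank x and y separately (midranks; no ties here).
rank(x): 7->3, 6->2, 1->1, 13->6, 10->5, 8->4
rank(y): 1->1, 2->2, 3->3, 6->6, 5->5, 4->4
Step 2: d_i = R_x(i) - R_y(i); compute d_i^2.
  (3-1)^2=4, (2-2)^2=0, (1-3)^2=4, (6-6)^2=0, (5-5)^2=0, (4-4)^2=0
sum(d^2) = 8.
Step 3: rho = 1 - 6*8 / (6*(6^2 - 1)) = 1 - 48/210 = 0.771429.
Step 4: Under H0, t = rho * sqrt((n-2)/(1-rho^2)) = 2.4247 ~ t(4).
Step 5: Two-sided p-value from the t-distribution with 4 df = 0.072397.
Step 6: alpha = 0.1. reject H0.

rho = 0.7714, p = 0.072397, reject H0 at alpha = 0.1.


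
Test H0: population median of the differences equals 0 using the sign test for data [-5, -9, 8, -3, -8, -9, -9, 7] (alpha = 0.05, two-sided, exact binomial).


Step 1: Discard zero differences. Original n = 8; n_eff = number of nonzero differences = 8.
Nonzero differences (with sign): -5, -9, +8, -3, -8, -9, -9, +7
Step 2: Count signs: positive = 2, negative = 6.
Step 3: Under H0: P(positive) = 0.5, so the number of positives S ~ Bin(8, 0.5).
Step 4: Two-sided exact p-value = sum of Bin(8,0.5) probabilities at or below the observed probability = 0.289062.
Step 5: alpha = 0.05. fail to reject H0.

n_eff = 8, pos = 2, neg = 6, p = 0.289062, fail to reject H0.


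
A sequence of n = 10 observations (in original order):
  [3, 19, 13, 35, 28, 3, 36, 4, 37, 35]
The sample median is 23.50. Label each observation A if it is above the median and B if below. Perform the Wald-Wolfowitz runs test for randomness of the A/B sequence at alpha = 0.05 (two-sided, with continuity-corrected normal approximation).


Step 1: Compute median = 23.50; label A = above, B = below.
Labels in order: BBBAABABAA  (n_A = 5, n_B = 5)
Step 2: Count runs R = 6.
Step 3: Under H0 (random ordering), E[R] = 2*n_A*n_B/(n_A+n_B) + 1 = 2*5*5/10 + 1 = 6.0000.
        Var[R] = 2*n_A*n_B*(2*n_A*n_B - n_A - n_B) / ((n_A+n_B)^2 * (n_A+n_B-1)) = 2000/900 = 2.2222.
        SD[R] = 1.4907.
Step 4: R = E[R], so z = 0 with no continuity correction.
Step 5: Two-sided p-value via normal approximation = 2*(1 - Phi(|z|)) = 1.000000.
Step 6: alpha = 0.05. fail to reject H0.

R = 6, z = 0.0000, p = 1.000000, fail to reject H0.


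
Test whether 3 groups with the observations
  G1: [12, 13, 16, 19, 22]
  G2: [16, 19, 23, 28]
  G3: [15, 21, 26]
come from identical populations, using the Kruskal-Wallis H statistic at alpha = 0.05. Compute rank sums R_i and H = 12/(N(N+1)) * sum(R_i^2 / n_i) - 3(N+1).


Step 1: Combine all N = 12 observations and assign midranks.
sorted (value, group, rank): (12,G1,1), (13,G1,2), (15,G3,3), (16,G1,4.5), (16,G2,4.5), (19,G1,6.5), (19,G2,6.5), (21,G3,8), (22,G1,9), (23,G2,10), (26,G3,11), (28,G2,12)
Step 2: Sum ranks within each group.
R_1 = 23 (n_1 = 5)
R_2 = 33 (n_2 = 4)
R_3 = 22 (n_3 = 3)
Step 3: H = 12/(N(N+1)) * sum(R_i^2/n_i) - 3(N+1)
     = 12/(12*13) * (23^2/5 + 33^2/4 + 22^2/3) - 3*13
     = 0.076923 * 539.383 - 39
     = 2.491026.
Step 4: Ties present; correction factor C = 1 - 12/(12^3 - 12) = 0.993007. Corrected H = 2.491026 / 0.993007 = 2.508568.
Step 5: Under H0, H ~ chi^2(2); p-value = 0.285280.
Step 6: alpha = 0.05. fail to reject H0.

H = 2.5086, df = 2, p = 0.285280, fail to reject H0.


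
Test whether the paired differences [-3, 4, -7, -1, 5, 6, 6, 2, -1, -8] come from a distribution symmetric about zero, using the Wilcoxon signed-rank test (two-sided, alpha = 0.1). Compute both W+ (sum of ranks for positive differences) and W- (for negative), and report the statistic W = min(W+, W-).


Step 1: Drop any zero differences (none here) and take |d_i|.
|d| = [3, 4, 7, 1, 5, 6, 6, 2, 1, 8]
Step 2: Midrank |d_i| (ties get averaged ranks).
ranks: |3|->4, |4|->5, |7|->9, |1|->1.5, |5|->6, |6|->7.5, |6|->7.5, |2|->3, |1|->1.5, |8|->10
Step 3: Attach original signs; sum ranks with positive sign and with negative sign.
W+ = 5 + 6 + 7.5 + 7.5 + 3 = 29
W- = 4 + 9 + 1.5 + 1.5 + 10 = 26
(Check: W+ + W- = 55 should equal n(n+1)/2 = 55.)
Step 4: Test statistic W = min(W+, W-) = 26.
Step 5: Ties in |d|, so use the tie-corrected normal approximation.
        E[W] = n(n+1)/4 = 10*11/4 = 27.5.
        Tie groups: |d|=1 (t=2), |d|=6 (t=2); sum(t^3 - t) = 12.
        Var[W] = n(n+1)(2n+1)/24 - sum(t^3-t)/48 = 2310/24 - 12/48 = 96.
        z = (W - E[W]) / sqrt(Var[W]) = (26 - 27.5) / 9.7980 = -0.1531.
        Two-sided p = 2*Phi(z) = 0.878325.
Step 6: alpha = 0.1. fail to reject H0.

W+ = 29, W- = 26, W = min = 26, p = 0.878325, fail to reject H0.


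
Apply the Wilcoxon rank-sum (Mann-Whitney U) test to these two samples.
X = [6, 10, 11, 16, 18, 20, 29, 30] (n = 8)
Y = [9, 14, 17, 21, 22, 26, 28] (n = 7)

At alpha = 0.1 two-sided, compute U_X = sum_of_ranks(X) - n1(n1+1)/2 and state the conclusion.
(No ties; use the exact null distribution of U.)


Step 1: Combine and sort all 15 observations; assign midranks.
sorted (value, group): (6,X), (9,Y), (10,X), (11,X), (14,Y), (16,X), (17,Y), (18,X), (20,X), (21,Y), (22,Y), (26,Y), (28,Y), (29,X), (30,X)
ranks: 6->1, 9->2, 10->3, 11->4, 14->5, 16->6, 17->7, 18->8, 20->9, 21->10, 22->11, 26->12, 28->13, 29->14, 30->15
Step 2: Rank sum for X: R1 = 1 + 3 + 4 + 6 + 8 + 9 + 14 + 15 = 60.
Step 3: U_X = R1 - n1(n1+1)/2 = 60 - 8*9/2 = 60 - 36 = 24.
       U_Y = n1*n2 - U_X = 56 - 24 = 32.
Step 4: No ties, so the exact null distribution of U (based on enumerating the C(15,8) = 6435 equally likely rank assignments) gives the two-sided p-value.
Step 5: p-value = 0.694328; compare to alpha = 0.1. fail to reject H0.

U_X = 24, p = 0.694328, fail to reject H0 at alpha = 0.1.


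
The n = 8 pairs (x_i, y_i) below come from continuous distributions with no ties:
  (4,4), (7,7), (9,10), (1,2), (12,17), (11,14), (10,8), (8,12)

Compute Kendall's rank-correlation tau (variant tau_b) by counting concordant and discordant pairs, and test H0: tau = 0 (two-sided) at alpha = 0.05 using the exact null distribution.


Step 1: Enumerate the 28 unordered pairs (i,j) with i<j and classify each by sign(x_j-x_i) * sign(y_j-y_i).
  (1,2):dx=+3,dy=+3->C; (1,3):dx=+5,dy=+6->C; (1,4):dx=-3,dy=-2->C; (1,5):dx=+8,dy=+13->C
  (1,6):dx=+7,dy=+10->C; (1,7):dx=+6,dy=+4->C; (1,8):dx=+4,dy=+8->C; (2,3):dx=+2,dy=+3->C
  (2,4):dx=-6,dy=-5->C; (2,5):dx=+5,dy=+10->C; (2,6):dx=+4,dy=+7->C; (2,7):dx=+3,dy=+1->C
  (2,8):dx=+1,dy=+5->C; (3,4):dx=-8,dy=-8->C; (3,5):dx=+3,dy=+7->C; (3,6):dx=+2,dy=+4->C
  (3,7):dx=+1,dy=-2->D; (3,8):dx=-1,dy=+2->D; (4,5):dx=+11,dy=+15->C; (4,6):dx=+10,dy=+12->C
  (4,7):dx=+9,dy=+6->C; (4,8):dx=+7,dy=+10->C; (5,6):dx=-1,dy=-3->C; (5,7):dx=-2,dy=-9->C
  (5,8):dx=-4,dy=-5->C; (6,7):dx=-1,dy=-6->C; (6,8):dx=-3,dy=-2->C; (7,8):dx=-2,dy=+4->D
Step 2: C = 25, D = 3, total pairs = 28.
Step 3: tau = (C - D)/(n(n-1)/2) = (25 - 3)/28 = 0.785714.
Step 4: Exact two-sided p-value (enumerate n! = 40320 permutations of y under H0): p = 0.005506.
Step 5: alpha = 0.05. reject H0.

tau_b = 0.7857 (C=25, D=3), p = 0.005506, reject H0.


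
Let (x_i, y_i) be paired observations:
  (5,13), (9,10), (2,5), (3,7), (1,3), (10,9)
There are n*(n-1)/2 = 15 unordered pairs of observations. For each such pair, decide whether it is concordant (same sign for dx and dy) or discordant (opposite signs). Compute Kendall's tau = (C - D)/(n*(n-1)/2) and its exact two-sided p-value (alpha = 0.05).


Step 1: Enumerate the 15 unordered pairs (i,j) with i<j and classify each by sign(x_j-x_i) * sign(y_j-y_i).
  (1,2):dx=+4,dy=-3->D; (1,3):dx=-3,dy=-8->C; (1,4):dx=-2,dy=-6->C; (1,5):dx=-4,dy=-10->C
  (1,6):dx=+5,dy=-4->D; (2,3):dx=-7,dy=-5->C; (2,4):dx=-6,dy=-3->C; (2,5):dx=-8,dy=-7->C
  (2,6):dx=+1,dy=-1->D; (3,4):dx=+1,dy=+2->C; (3,5):dx=-1,dy=-2->C; (3,6):dx=+8,dy=+4->C
  (4,5):dx=-2,dy=-4->C; (4,6):dx=+7,dy=+2->C; (5,6):dx=+9,dy=+6->C
Step 2: C = 12, D = 3, total pairs = 15.
Step 3: tau = (C - D)/(n(n-1)/2) = (12 - 3)/15 = 0.600000.
Step 4: Exact two-sided p-value (enumerate n! = 720 permutations of y under H0): p = 0.136111.
Step 5: alpha = 0.05. fail to reject H0.

tau_b = 0.6000 (C=12, D=3), p = 0.136111, fail to reject H0.


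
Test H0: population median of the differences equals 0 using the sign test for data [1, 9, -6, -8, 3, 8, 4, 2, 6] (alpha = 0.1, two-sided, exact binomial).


Step 1: Discard zero differences. Original n = 9; n_eff = number of nonzero differences = 9.
Nonzero differences (with sign): +1, +9, -6, -8, +3, +8, +4, +2, +6
Step 2: Count signs: positive = 7, negative = 2.
Step 3: Under H0: P(positive) = 0.5, so the number of positives S ~ Bin(9, 0.5).
Step 4: Two-sided exact p-value = sum of Bin(9,0.5) probabilities at or below the observed probability = 0.179688.
Step 5: alpha = 0.1. fail to reject H0.

n_eff = 9, pos = 7, neg = 2, p = 0.179688, fail to reject H0.


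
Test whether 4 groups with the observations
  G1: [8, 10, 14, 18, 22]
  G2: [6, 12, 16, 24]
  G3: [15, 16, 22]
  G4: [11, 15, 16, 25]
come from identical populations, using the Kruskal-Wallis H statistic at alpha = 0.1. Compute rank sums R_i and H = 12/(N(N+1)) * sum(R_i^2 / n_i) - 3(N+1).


Step 1: Combine all N = 16 observations and assign midranks.
sorted (value, group, rank): (6,G2,1), (8,G1,2), (10,G1,3), (11,G4,4), (12,G2,5), (14,G1,6), (15,G3,7.5), (15,G4,7.5), (16,G2,10), (16,G3,10), (16,G4,10), (18,G1,12), (22,G1,13.5), (22,G3,13.5), (24,G2,15), (25,G4,16)
Step 2: Sum ranks within each group.
R_1 = 36.5 (n_1 = 5)
R_2 = 31 (n_2 = 4)
R_3 = 31 (n_3 = 3)
R_4 = 37.5 (n_4 = 4)
Step 3: H = 12/(N(N+1)) * sum(R_i^2/n_i) - 3(N+1)
     = 12/(16*17) * (36.5^2/5 + 31^2/4 + 31^2/3 + 37.5^2/4) - 3*17
     = 0.044118 * 1178.6 - 51
     = 0.996875.
Step 4: Ties present; correction factor C = 1 - 36/(16^3 - 16) = 0.991176. Corrected H = 0.996875 / 0.991176 = 1.005749.
Step 5: Under H0, H ~ chi^2(3); p-value = 0.799861.
Step 6: alpha = 0.1. fail to reject H0.

H = 1.0057, df = 3, p = 0.799861, fail to reject H0.


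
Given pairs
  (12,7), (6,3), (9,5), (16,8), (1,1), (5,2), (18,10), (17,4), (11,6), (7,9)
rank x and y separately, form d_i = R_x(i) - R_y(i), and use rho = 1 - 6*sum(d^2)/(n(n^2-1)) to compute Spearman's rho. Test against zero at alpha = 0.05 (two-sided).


Step 1: Rank x and y separately (midranks; no ties here).
rank(x): 12->7, 6->3, 9->5, 16->8, 1->1, 5->2, 18->10, 17->9, 11->6, 7->4
rank(y): 7->7, 3->3, 5->5, 8->8, 1->1, 2->2, 10->10, 4->4, 6->6, 9->9
Step 2: d_i = R_x(i) - R_y(i); compute d_i^2.
  (7-7)^2=0, (3-3)^2=0, (5-5)^2=0, (8-8)^2=0, (1-1)^2=0, (2-2)^2=0, (10-10)^2=0, (9-4)^2=25, (6-6)^2=0, (4-9)^2=25
sum(d^2) = 50.
Step 3: rho = 1 - 6*50 / (10*(10^2 - 1)) = 1 - 300/990 = 0.696970.
Step 4: Under H0, t = rho * sqrt((n-2)/(1-rho^2)) = 2.7490 ~ t(8).
Step 5: Two-sided p-value from the t-distribution with 8 df = 0.025097.
Step 6: alpha = 0.05. reject H0.

rho = 0.6970, p = 0.025097, reject H0 at alpha = 0.05.


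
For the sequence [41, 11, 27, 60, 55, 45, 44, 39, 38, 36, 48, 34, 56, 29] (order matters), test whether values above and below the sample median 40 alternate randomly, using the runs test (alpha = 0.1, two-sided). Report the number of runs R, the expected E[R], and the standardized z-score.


Step 1: Compute median = 40; label A = above, B = below.
Labels in order: ABBAAAABBBABAB  (n_A = 7, n_B = 7)
Step 2: Count runs R = 8.
Step 3: Under H0 (random ordering), E[R] = 2*n_A*n_B/(n_A+n_B) + 1 = 2*7*7/14 + 1 = 8.0000.
        Var[R] = 2*n_A*n_B*(2*n_A*n_B - n_A - n_B) / ((n_A+n_B)^2 * (n_A+n_B-1)) = 8232/2548 = 3.2308.
        SD[R] = 1.7974.
Step 4: R = E[R], so z = 0 with no continuity correction.
Step 5: Two-sided p-value via normal approximation = 2*(1 - Phi(|z|)) = 1.000000.
Step 6: alpha = 0.1. fail to reject H0.

R = 8, z = 0.0000, p = 1.000000, fail to reject H0.


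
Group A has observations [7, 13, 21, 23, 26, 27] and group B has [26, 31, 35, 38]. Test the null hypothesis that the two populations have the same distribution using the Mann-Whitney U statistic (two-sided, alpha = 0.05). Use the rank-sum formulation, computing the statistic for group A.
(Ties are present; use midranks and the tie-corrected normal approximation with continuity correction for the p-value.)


Step 1: Combine and sort all 10 observations; assign midranks.
sorted (value, group): (7,X), (13,X), (21,X), (23,X), (26,X), (26,Y), (27,X), (31,Y), (35,Y), (38,Y)
ranks: 7->1, 13->2, 21->3, 23->4, 26->5.5, 26->5.5, 27->7, 31->8, 35->9, 38->10
Step 2: Rank sum for X: R1 = 1 + 2 + 3 + 4 + 5.5 + 7 = 22.5.
Step 3: U_X = R1 - n1(n1+1)/2 = 22.5 - 6*7/2 = 22.5 - 21 = 1.5.
       U_Y = n1*n2 - U_X = 24 - 1.5 = 22.5.
Step 4: Ties are present, so use the tie-corrected normal approximation (with continuity correction) for the p-value.
Step 5: p-value = 0.032476; compare to alpha = 0.05. reject H0.

U_X = 1.5, p = 0.032476, reject H0 at alpha = 0.05.


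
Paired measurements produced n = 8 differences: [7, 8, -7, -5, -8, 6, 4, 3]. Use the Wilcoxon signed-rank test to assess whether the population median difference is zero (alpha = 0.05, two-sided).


Step 1: Drop any zero differences (none here) and take |d_i|.
|d| = [7, 8, 7, 5, 8, 6, 4, 3]
Step 2: Midrank |d_i| (ties get averaged ranks).
ranks: |7|->5.5, |8|->7.5, |7|->5.5, |5|->3, |8|->7.5, |6|->4, |4|->2, |3|->1
Step 3: Attach original signs; sum ranks with positive sign and with negative sign.
W+ = 5.5 + 7.5 + 4 + 2 + 1 = 20
W- = 5.5 + 3 + 7.5 = 16
(Check: W+ + W- = 36 should equal n(n+1)/2 = 36.)
Step 4: Test statistic W = min(W+, W-) = 16.
Step 5: Ties in |d|, so use the tie-corrected normal approximation.
        E[W] = n(n+1)/4 = 8*9/4 = 18.
        Tie groups: |d|=7 (t=2), |d|=8 (t=2); sum(t^3 - t) = 12.
        Var[W] = n(n+1)(2n+1)/24 - sum(t^3-t)/48 = 1224/24 - 12/48 = 50.75.
        z = (W - E[W]) / sqrt(Var[W]) = (16 - 18) / 7.1239 = -0.2807.
        Two-sided p = 2*Phi(z) = 0.778906.
Step 6: alpha = 0.05. fail to reject H0.

W+ = 20, W- = 16, W = min = 16, p = 0.778906, fail to reject H0.


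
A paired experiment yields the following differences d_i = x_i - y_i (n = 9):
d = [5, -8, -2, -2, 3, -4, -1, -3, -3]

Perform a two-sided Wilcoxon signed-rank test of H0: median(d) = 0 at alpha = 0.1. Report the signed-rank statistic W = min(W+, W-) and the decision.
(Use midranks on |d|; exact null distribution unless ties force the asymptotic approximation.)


Step 1: Drop any zero differences (none here) and take |d_i|.
|d| = [5, 8, 2, 2, 3, 4, 1, 3, 3]
Step 2: Midrank |d_i| (ties get averaged ranks).
ranks: |5|->8, |8|->9, |2|->2.5, |2|->2.5, |3|->5, |4|->7, |1|->1, |3|->5, |3|->5
Step 3: Attach original signs; sum ranks with positive sign and with negative sign.
W+ = 8 + 5 = 13
W- = 9 + 2.5 + 2.5 + 7 + 1 + 5 + 5 = 32
(Check: W+ + W- = 45 should equal n(n+1)/2 = 45.)
Step 4: Test statistic W = min(W+, W-) = 13.
Step 5: Ties in |d|, so use the tie-corrected normal approximation.
        E[W] = n(n+1)/4 = 9*10/4 = 22.5.
        Tie groups: |d|=2 (t=2), |d|=3 (t=3); sum(t^3 - t) = 30.
        Var[W] = n(n+1)(2n+1)/24 - sum(t^3-t)/48 = 1710/24 - 30/48 = 70.625.
        z = (W - E[W]) / sqrt(Var[W]) = (13 - 22.5) / 8.4039 = -1.1304.
        Two-sided p = 2*Phi(z) = 0.258294.
Step 6: alpha = 0.1. fail to reject H0.

W+ = 13, W- = 32, W = min = 13, p = 0.258294, fail to reject H0.


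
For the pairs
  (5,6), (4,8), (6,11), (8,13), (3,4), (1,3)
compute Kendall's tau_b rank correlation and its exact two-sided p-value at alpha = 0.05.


Step 1: Enumerate the 15 unordered pairs (i,j) with i<j and classify each by sign(x_j-x_i) * sign(y_j-y_i).
  (1,2):dx=-1,dy=+2->D; (1,3):dx=+1,dy=+5->C; (1,4):dx=+3,dy=+7->C; (1,5):dx=-2,dy=-2->C
  (1,6):dx=-4,dy=-3->C; (2,3):dx=+2,dy=+3->C; (2,4):dx=+4,dy=+5->C; (2,5):dx=-1,dy=-4->C
  (2,6):dx=-3,dy=-5->C; (3,4):dx=+2,dy=+2->C; (3,5):dx=-3,dy=-7->C; (3,6):dx=-5,dy=-8->C
  (4,5):dx=-5,dy=-9->C; (4,6):dx=-7,dy=-10->C; (5,6):dx=-2,dy=-1->C
Step 2: C = 14, D = 1, total pairs = 15.
Step 3: tau = (C - D)/(n(n-1)/2) = (14 - 1)/15 = 0.866667.
Step 4: Exact two-sided p-value (enumerate n! = 720 permutations of y under H0): p = 0.016667.
Step 5: alpha = 0.05. reject H0.

tau_b = 0.8667 (C=14, D=1), p = 0.016667, reject H0.


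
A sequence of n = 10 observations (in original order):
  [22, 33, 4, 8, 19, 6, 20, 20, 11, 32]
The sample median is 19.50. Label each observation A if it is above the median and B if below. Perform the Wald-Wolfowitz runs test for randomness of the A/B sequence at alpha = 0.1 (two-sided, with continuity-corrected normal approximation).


Step 1: Compute median = 19.50; label A = above, B = below.
Labels in order: AABBBBAABA  (n_A = 5, n_B = 5)
Step 2: Count runs R = 5.
Step 3: Under H0 (random ordering), E[R] = 2*n_A*n_B/(n_A+n_B) + 1 = 2*5*5/10 + 1 = 6.0000.
        Var[R] = 2*n_A*n_B*(2*n_A*n_B - n_A - n_B) / ((n_A+n_B)^2 * (n_A+n_B-1)) = 2000/900 = 2.2222.
        SD[R] = 1.4907.
Step 4: Continuity-corrected z = (R + 0.5 - E[R]) / SD[R] = (5 + 0.5 - 6.0000) / 1.4907 = -0.3354.
Step 5: Two-sided p-value via normal approximation = 2*(1 - Phi(|z|)) = 0.737316.
Step 6: alpha = 0.1. fail to reject H0.

R = 5, z = -0.3354, p = 0.737316, fail to reject H0.


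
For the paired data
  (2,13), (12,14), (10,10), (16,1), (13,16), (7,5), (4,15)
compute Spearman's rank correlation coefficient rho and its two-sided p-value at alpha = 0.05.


Step 1: Rank x and y separately (midranks; no ties here).
rank(x): 2->1, 12->5, 10->4, 16->7, 13->6, 7->3, 4->2
rank(y): 13->4, 14->5, 10->3, 1->1, 16->7, 5->2, 15->6
Step 2: d_i = R_x(i) - R_y(i); compute d_i^2.
  (1-4)^2=9, (5-5)^2=0, (4-3)^2=1, (7-1)^2=36, (6-7)^2=1, (3-2)^2=1, (2-6)^2=16
sum(d^2) = 64.
Step 3: rho = 1 - 6*64 / (7*(7^2 - 1)) = 1 - 384/336 = -0.142857.
Step 4: Under H0, t = rho * sqrt((n-2)/(1-rho^2)) = -0.3227 ~ t(5).
Step 5: Two-sided p-value from the t-distribution with 5 df = 0.759945.
Step 6: alpha = 0.05. fail to reject H0.

rho = -0.1429, p = 0.759945, fail to reject H0 at alpha = 0.05.


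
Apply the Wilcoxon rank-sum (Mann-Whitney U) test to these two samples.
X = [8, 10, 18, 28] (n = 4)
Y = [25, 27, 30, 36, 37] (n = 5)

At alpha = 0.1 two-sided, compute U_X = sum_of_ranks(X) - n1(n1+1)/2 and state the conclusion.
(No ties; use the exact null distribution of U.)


Step 1: Combine and sort all 9 observations; assign midranks.
sorted (value, group): (8,X), (10,X), (18,X), (25,Y), (27,Y), (28,X), (30,Y), (36,Y), (37,Y)
ranks: 8->1, 10->2, 18->3, 25->4, 27->5, 28->6, 30->7, 36->8, 37->9
Step 2: Rank sum for X: R1 = 1 + 2 + 3 + 6 = 12.
Step 3: U_X = R1 - n1(n1+1)/2 = 12 - 4*5/2 = 12 - 10 = 2.
       U_Y = n1*n2 - U_X = 20 - 2 = 18.
Step 4: No ties, so the exact null distribution of U (based on enumerating the C(9,4) = 126 equally likely rank assignments) gives the two-sided p-value.
Step 5: p-value = 0.063492; compare to alpha = 0.1. reject H0.

U_X = 2, p = 0.063492, reject H0 at alpha = 0.1.


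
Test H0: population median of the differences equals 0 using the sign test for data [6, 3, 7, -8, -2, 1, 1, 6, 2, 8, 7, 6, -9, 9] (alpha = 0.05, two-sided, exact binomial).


Step 1: Discard zero differences. Original n = 14; n_eff = number of nonzero differences = 14.
Nonzero differences (with sign): +6, +3, +7, -8, -2, +1, +1, +6, +2, +8, +7, +6, -9, +9
Step 2: Count signs: positive = 11, negative = 3.
Step 3: Under H0: P(positive) = 0.5, so the number of positives S ~ Bin(14, 0.5).
Step 4: Two-sided exact p-value = sum of Bin(14,0.5) probabilities at or below the observed probability = 0.057373.
Step 5: alpha = 0.05. fail to reject H0.

n_eff = 14, pos = 11, neg = 3, p = 0.057373, fail to reject H0.


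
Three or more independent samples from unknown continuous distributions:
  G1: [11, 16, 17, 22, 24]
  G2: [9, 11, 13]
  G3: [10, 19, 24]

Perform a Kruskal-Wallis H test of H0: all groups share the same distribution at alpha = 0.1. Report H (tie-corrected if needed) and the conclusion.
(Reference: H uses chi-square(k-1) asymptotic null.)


Step 1: Combine all N = 11 observations and assign midranks.
sorted (value, group, rank): (9,G2,1), (10,G3,2), (11,G1,3.5), (11,G2,3.5), (13,G2,5), (16,G1,6), (17,G1,7), (19,G3,8), (22,G1,9), (24,G1,10.5), (24,G3,10.5)
Step 2: Sum ranks within each group.
R_1 = 36 (n_1 = 5)
R_2 = 9.5 (n_2 = 3)
R_3 = 20.5 (n_3 = 3)
Step 3: H = 12/(N(N+1)) * sum(R_i^2/n_i) - 3(N+1)
     = 12/(11*12) * (36^2/5 + 9.5^2/3 + 20.5^2/3) - 3*12
     = 0.090909 * 429.367 - 36
     = 3.033333.
Step 4: Ties present; correction factor C = 1 - 12/(11^3 - 11) = 0.990909. Corrected H = 3.033333 / 0.990909 = 3.061162.
Step 5: Under H0, H ~ chi^2(2); p-value = 0.216410.
Step 6: alpha = 0.1. fail to reject H0.

H = 3.0612, df = 2, p = 0.216410, fail to reject H0.
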